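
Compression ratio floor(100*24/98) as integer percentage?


100*m/n = 100*24/98 ≈ 24.4898.
floor = 24.

24


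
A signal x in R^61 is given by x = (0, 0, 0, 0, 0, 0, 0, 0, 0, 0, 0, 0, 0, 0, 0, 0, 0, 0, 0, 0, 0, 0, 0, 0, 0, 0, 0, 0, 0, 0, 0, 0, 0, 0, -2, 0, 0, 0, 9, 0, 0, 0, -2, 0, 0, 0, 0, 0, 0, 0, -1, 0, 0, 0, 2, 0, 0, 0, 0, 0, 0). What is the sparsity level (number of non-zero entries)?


Non-zero positions: [34, 38, 42, 50, 54].
Sparsity = 5.

5


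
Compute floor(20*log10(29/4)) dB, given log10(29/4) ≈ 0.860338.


||x||/||e|| = 29/4.
log10(29/4) ≈ 0.860338.
20*log10(||x||/||e||) ≈ 20*0.860338 = 17.20676.
floor(17.20676) = 17.

17


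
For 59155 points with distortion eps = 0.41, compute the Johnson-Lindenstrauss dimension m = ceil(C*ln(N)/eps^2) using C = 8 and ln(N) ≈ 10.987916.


ln(59155) ≈ 10.987916.
eps^2 = 0.41^2 = 0.1681.
C*ln(N)/eps^2 ≈ 8*10.987916/0.1681 ≈ 522.9228.
m = ceil(522.9228) = 523.

523


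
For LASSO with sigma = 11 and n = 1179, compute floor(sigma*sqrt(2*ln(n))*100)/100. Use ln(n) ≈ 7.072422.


ln(1179) ≈ 7.072422.
2*ln(n) ≈ 14.144844.
sqrt(2*ln(n)) ≈ sqrt(14.144844) ≈ 3.760963.
lambda ≈ 11*3.760963 = 41.370593.
floor(lambda*100)/100 = 41.37.

41.37


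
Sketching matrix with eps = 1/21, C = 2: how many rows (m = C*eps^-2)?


1/eps = 21.
(1/eps)^2 = 441.
m = 2*441 = 882.

882


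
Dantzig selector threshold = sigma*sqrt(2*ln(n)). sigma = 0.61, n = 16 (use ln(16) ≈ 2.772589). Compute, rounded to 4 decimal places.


ln(16) ≈ 2.772589.
2*ln(n) ≈ 5.545178.
sqrt(2*ln(n)) ≈ sqrt(5.545178) ≈ 2.35482.
threshold ≈ 0.61*2.35482 = 1.4364402 ≈ 1.4364.

1.4364


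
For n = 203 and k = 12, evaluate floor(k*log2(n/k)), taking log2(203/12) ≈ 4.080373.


log2(n/k) = log2(203/12) ≈ 4.080373.
k*log2(n/k) ≈ 12*4.080373 = 48.964476.
floor(48.964476) = 48.

48


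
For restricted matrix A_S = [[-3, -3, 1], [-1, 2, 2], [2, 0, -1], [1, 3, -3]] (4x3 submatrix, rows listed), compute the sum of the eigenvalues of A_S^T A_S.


Sum of eigenvalues of A_S^T A_S = trace(A_S^T A_S) = sum of squared column norms of A_S.
A_S^T A_S diagonal: [15, 22, 15].
trace = 15 + 22 + 15 = 52.

52


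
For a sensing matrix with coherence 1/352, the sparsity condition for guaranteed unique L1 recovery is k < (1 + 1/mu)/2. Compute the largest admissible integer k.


1/mu = 352.
1 + 1/mu = 353.
(1 + 1/mu)/2 = 176.5 is not an integer, so k_max = floor(176.5) = 176.

176


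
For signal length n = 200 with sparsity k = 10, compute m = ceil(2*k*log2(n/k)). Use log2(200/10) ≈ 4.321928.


log2(n/k) = log2(200/10) ≈ 4.321928.
2*k*log2(n/k) ≈ 2*10*4.321928 = 86.43856.
m = ceil(86.43856) = 87.

87


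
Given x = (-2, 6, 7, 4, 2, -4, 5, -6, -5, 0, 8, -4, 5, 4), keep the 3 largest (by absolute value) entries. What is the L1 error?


Sorted |x_i| descending: [8, 7, 6, 6, 5, 5, 5, 4, 4, 4, 4, 2, 2, 0]
Keep top 3: [8, 7, 6]
Tail entries: [6, 5, 5, 5, 4, 4, 4, 4, 2, 2, 0]
L1 error = sum of tail = 41.

41


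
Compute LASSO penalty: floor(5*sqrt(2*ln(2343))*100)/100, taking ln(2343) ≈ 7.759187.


ln(2343) ≈ 7.759187.
2*ln(n) ≈ 15.518374.
sqrt(2*ln(n)) ≈ sqrt(15.518374) ≈ 3.939337.
lambda ≈ 5*3.939337 = 19.696685.
floor(lambda*100)/100 = 19.69.

19.69


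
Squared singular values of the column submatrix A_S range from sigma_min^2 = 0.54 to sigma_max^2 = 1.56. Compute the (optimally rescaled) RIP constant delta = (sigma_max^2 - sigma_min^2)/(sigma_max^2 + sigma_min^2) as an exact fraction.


lambda_max - lambda_min = 1.56 - 0.54 = 1.02.
lambda_max + lambda_min = 1.56 + 0.54 = 2.10.
delta = 1.02/2.10 = 102/210 = 17/35.

17/35


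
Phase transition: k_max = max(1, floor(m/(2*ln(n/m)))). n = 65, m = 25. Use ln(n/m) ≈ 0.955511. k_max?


n/m = 65/25 = 13/5.
ln(n/m) ≈ 0.955511.
2*ln(n/m) ≈ 1.911022.
m/(2*ln(n/m)) ≈ 25/1.911022 ≈ 13.082.
floor = 13.
k_max = max(1, 13) = 13.

13


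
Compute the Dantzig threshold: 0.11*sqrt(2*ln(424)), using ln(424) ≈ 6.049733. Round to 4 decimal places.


ln(424) ≈ 6.049733.
2*ln(n) ≈ 12.099466.
sqrt(2*ln(n)) ≈ sqrt(12.099466) ≈ 3.478429.
threshold ≈ 0.11*3.478429 = 0.38262719 ≈ 0.3826.

0.3826


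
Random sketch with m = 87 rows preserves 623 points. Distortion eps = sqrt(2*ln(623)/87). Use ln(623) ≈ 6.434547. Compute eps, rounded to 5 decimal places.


ln(623) ≈ 6.434547.
2*ln(N)/m ≈ 2*6.434547/87 ≈ 0.14792062.
eps = sqrt(0.14792062) ≈ 0.3846045 ≈ 0.38460.

0.38460


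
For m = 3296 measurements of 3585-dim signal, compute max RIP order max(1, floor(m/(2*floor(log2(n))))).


floor(log2(3585)) = 11.
2*11 = 22.
m/(2*floor(log2(n))) = 3296/22 ≈ 149.8182.
floor = 149.
k = max(1, 149) = 149.

149


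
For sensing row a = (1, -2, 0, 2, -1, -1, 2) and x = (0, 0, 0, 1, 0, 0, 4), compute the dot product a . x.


Non-zero terms: ['2*1', '2*4']
Products: [2, 8]
y = sum = 10.

10


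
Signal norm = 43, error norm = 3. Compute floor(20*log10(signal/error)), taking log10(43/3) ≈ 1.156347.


||x||/||e|| = 43/3.
log10(43/3) ≈ 1.156347.
20*log10(||x||/||e||) ≈ 20*1.156347 = 23.12694.
floor(23.12694) = 23.

23


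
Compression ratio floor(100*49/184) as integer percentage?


100*m/n = 100*49/184 ≈ 26.6304.
floor = 26.

26


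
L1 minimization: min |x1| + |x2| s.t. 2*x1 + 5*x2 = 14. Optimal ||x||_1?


Axis intercepts:
  x1 = 7, x2 = 0: L1 = 7
  x1 = 0, x2 = 14/5: L1 = 14/5
x* = (0, 14/5)
||x*||_1 = 14/5.

14/5


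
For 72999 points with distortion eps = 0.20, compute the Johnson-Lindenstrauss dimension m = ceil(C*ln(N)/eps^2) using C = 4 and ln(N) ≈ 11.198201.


ln(72999) ≈ 11.198201.
eps^2 = 0.20^2 = 0.04.
C*ln(N)/eps^2 ≈ 4*11.198201/0.04 ≈ 1119.8201.
m = ceil(1119.8201) = 1120.

1120


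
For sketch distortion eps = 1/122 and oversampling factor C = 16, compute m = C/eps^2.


1/eps = 122.
(1/eps)^2 = 14884.
m = 16*14884 = 238144.

238144


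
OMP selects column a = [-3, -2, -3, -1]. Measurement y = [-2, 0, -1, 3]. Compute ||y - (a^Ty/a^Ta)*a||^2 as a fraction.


a^T a = 23.
a^T y = 6.
coeff = 6/23 = 6/23.
||r||^2 = 286/23.

286/23


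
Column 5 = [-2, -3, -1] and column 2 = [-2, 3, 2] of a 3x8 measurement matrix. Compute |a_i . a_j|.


Inner product: -2*-2 + -3*3 + -1*2
Products: [4, -9, -2]
Sum = -7.
|dot| = 7.

7


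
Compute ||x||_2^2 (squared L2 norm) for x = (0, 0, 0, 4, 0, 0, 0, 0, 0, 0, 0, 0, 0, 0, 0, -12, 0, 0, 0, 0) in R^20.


Non-zero entries: [(3, 4), (15, -12)]
Squares: [16, 144]
||x||_2^2 = sum = 160.

160


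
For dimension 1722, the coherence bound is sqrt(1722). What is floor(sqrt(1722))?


41^2 = 1681 <= 1722 < 1764 = 42^2, so 41 <= sqrt(1722) < 42.
floor(sqrt(1722)) = 41.

41


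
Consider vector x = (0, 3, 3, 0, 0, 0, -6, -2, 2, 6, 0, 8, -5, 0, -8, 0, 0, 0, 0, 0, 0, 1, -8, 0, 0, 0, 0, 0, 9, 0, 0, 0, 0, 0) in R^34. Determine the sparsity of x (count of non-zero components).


Non-zero positions: [1, 2, 6, 7, 8, 9, 11, 12, 14, 21, 22, 28].
Sparsity = 12.

12


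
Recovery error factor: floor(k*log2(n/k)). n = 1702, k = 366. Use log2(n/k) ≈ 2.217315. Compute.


log2(n/k) = log2(1702/366) ≈ 2.217315.
k*log2(n/k) ≈ 366*2.217315 = 811.53729.
floor(811.53729) = 811.

811


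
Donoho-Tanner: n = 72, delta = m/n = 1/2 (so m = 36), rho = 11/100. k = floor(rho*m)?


m = 1/2*72 = 36.
rho = 11/100.
rho*m = 11/100*36 = 3.96.
k = floor(3.96) = 3.

3


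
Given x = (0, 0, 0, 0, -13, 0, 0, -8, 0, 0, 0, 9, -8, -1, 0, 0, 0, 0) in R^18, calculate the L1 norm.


Non-zero entries: [(4, -13), (7, -8), (11, 9), (12, -8), (13, -1)]
Absolute values: [13, 8, 9, 8, 1]
||x||_1 = sum = 39.

39


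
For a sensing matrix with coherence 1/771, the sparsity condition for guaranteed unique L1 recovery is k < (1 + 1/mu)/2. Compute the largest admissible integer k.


1/mu = 771.
1 + 1/mu = 772.
(1 + 1/mu)/2 = 386 is an integer and the inequality is strict, so k_max = 386 - 1 = 385.

385


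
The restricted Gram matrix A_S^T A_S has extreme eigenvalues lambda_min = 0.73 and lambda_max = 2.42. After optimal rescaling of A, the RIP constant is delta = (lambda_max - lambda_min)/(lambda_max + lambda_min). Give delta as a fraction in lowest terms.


lambda_max - lambda_min = 2.42 - 0.73 = 1.69.
lambda_max + lambda_min = 2.42 + 0.73 = 3.15.
delta = 1.69/3.15 = 169/315.

169/315


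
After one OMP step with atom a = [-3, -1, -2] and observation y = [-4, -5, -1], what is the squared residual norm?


a^T a = 14.
a^T y = 19.
coeff = 19/14 = 19/14.
||r||^2 = 227/14.

227/14


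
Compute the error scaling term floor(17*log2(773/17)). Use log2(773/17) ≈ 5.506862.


log2(n/k) = log2(773/17) ≈ 5.506862.
k*log2(n/k) ≈ 17*5.506862 = 93.616654.
floor(93.616654) = 93.

93


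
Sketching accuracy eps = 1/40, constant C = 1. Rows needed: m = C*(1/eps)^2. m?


1/eps = 40.
(1/eps)^2 = 1600.
m = 1*1600 = 1600.

1600


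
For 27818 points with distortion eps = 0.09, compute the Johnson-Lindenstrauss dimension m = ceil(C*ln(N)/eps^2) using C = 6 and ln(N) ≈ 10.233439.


ln(27818) ≈ 10.233439.
eps^2 = 0.09^2 = 0.0081.
C*ln(N)/eps^2 ≈ 6*10.233439/0.0081 ≈ 7580.3252.
m = ceil(7580.3252) = 7581.

7581


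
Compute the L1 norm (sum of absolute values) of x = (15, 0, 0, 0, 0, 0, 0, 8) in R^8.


Non-zero entries: [(0, 15), (7, 8)]
Absolute values: [15, 8]
||x||_1 = sum = 23.

23


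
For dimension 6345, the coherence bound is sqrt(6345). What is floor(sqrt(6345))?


79^2 = 6241 <= 6345 < 6400 = 80^2, so 79 <= sqrt(6345) < 80.
floor(sqrt(6345)) = 79.

79


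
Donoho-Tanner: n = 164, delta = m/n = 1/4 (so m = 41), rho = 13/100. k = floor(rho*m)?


m = 1/4*164 = 41.
rho = 13/100.
rho*m = 13/100*41 = 5.33.
k = floor(5.33) = 5.

5


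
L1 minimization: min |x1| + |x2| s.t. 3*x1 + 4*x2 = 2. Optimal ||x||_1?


Axis intercepts:
  x1 = 2/3, x2 = 0: L1 = 2/3
  x1 = 0, x2 = 1/2: L1 = 1/2
x* = (0, 1/2)
||x*||_1 = 1/2.

1/2


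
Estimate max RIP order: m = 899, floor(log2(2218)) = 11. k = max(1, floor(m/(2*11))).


floor(log2(2218)) = 11.
2*11 = 22.
m/(2*floor(log2(n))) = 899/22 ≈ 40.8636.
floor = 40.
k = max(1, 40) = 40.

40


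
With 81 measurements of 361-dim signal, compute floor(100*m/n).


100*m/n = 100*81/361 ≈ 22.4377.
floor = 22.

22


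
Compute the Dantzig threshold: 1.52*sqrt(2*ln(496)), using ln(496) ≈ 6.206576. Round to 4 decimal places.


ln(496) ≈ 6.206576.
2*ln(n) ≈ 12.413152.
sqrt(2*ln(n)) ≈ sqrt(12.413152) ≈ 3.52323.
threshold ≈ 1.52*3.52323 = 5.3553096 ≈ 5.3553.

5.3553


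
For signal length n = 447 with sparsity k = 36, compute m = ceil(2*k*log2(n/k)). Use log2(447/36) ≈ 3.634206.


log2(n/k) = log2(447/36) ≈ 3.634206.
2*k*log2(n/k) ≈ 2*36*3.634206 = 261.662832.
m = ceil(261.662832) = 262.

262


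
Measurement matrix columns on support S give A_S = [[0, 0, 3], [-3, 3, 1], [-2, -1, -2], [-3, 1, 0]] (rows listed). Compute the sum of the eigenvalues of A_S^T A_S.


Sum of eigenvalues of A_S^T A_S = trace(A_S^T A_S) = sum of squared column norms of A_S.
A_S^T A_S diagonal: [22, 11, 14].
trace = 22 + 11 + 14 = 47.

47


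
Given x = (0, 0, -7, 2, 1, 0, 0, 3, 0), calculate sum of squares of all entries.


Non-zero entries: [(2, -7), (3, 2), (4, 1), (7, 3)]
Squares: [49, 4, 1, 9]
||x||_2^2 = sum = 63.

63


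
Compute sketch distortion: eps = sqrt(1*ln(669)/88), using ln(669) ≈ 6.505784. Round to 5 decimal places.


ln(669) ≈ 6.505784.
1*ln(N)/m ≈ 1*6.505784/88 ≈ 0.07392936.
eps = sqrt(0.07392936) ≈ 0.2718995 ≈ 0.27190.

0.27190


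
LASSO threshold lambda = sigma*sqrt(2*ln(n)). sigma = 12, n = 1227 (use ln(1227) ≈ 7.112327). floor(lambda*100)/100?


ln(1227) ≈ 7.112327.
2*ln(n) ≈ 14.224654.
sqrt(2*ln(n)) ≈ sqrt(14.224654) ≈ 3.771559.
lambda ≈ 12*3.771559 = 45.258708.
floor(lambda*100)/100 = 45.25.

45.25


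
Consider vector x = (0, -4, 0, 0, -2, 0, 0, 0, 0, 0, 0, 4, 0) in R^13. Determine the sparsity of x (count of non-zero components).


Non-zero positions: [1, 4, 11].
Sparsity = 3.

3


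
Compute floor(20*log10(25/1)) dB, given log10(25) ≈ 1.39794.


||x||/||e|| = 25/1 = 25.
log10(25) ≈ 1.39794.
20*log10(||x||/||e||) ≈ 20*1.39794 = 27.9588.
floor(27.9588) = 27.

27


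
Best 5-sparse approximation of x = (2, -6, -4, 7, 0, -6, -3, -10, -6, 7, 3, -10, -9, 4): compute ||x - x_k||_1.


Sorted |x_i| descending: [10, 10, 9, 7, 7, 6, 6, 6, 4, 4, 3, 3, 2, 0]
Keep top 5: [10, 10, 9, 7, 7]
Tail entries: [6, 6, 6, 4, 4, 3, 3, 2, 0]
L1 error = sum of tail = 34.

34


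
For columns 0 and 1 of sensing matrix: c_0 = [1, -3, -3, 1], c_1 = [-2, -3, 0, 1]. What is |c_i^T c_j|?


Inner product: 1*-2 + -3*-3 + -3*0 + 1*1
Products: [-2, 9, 0, 1]
Sum = 8.
|dot| = 8.

8


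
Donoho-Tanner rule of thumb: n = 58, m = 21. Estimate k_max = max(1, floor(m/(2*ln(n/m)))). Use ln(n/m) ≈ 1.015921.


n/m = 58/21.
ln(n/m) ≈ 1.015921.
2*ln(n/m) ≈ 2.031842.
m/(2*ln(n/m)) ≈ 21/2.031842 ≈ 10.3354.
floor = 10.
k_max = max(1, 10) = 10.

10


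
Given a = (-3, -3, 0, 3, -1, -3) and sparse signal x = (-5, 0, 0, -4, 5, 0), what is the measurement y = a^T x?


Non-zero terms: ['-3*-5', '3*-4', '-1*5']
Products: [15, -12, -5]
y = sum = -2.

-2


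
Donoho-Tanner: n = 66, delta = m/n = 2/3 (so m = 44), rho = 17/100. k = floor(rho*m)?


m = 2/3*66 = 44.
rho = 17/100.
rho*m = 17/100*44 = 7.48.
k = floor(7.48) = 7.

7


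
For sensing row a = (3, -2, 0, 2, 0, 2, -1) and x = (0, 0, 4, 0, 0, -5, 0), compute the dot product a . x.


Non-zero terms: ['0*4', '2*-5']
Products: [0, -10]
y = sum = -10.

-10


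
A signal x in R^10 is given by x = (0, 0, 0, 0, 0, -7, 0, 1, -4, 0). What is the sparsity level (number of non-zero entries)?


Non-zero positions: [5, 7, 8].
Sparsity = 3.

3


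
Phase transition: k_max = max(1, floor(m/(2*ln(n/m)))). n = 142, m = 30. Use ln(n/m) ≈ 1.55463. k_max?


n/m = 142/30 = 71/15.
ln(n/m) ≈ 1.55463.
2*ln(n/m) ≈ 3.10926.
m/(2*ln(n/m)) ≈ 30/3.10926 ≈ 9.6486.
floor = 9.
k_max = max(1, 9) = 9.

9


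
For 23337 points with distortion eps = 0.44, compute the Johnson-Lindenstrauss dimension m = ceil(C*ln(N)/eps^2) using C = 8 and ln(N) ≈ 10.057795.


ln(23337) ≈ 10.057795.
eps^2 = 0.44^2 = 0.1936.
C*ln(N)/eps^2 ≈ 8*10.057795/0.1936 ≈ 415.6114.
m = ceil(415.6114) = 416.

416


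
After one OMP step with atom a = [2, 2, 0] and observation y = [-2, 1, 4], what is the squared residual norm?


a^T a = 8.
a^T y = -2.
coeff = -2/8 = -1/4.
||r||^2 = 41/2.

41/2


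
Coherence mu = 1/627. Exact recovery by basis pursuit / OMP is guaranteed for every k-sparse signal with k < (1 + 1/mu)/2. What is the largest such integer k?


1/mu = 627.
1 + 1/mu = 628.
(1 + 1/mu)/2 = 314 is an integer and the inequality is strict, so k_max = 314 - 1 = 313.

313


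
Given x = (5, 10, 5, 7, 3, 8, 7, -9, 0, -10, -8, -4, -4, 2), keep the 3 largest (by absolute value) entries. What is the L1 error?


Sorted |x_i| descending: [10, 10, 9, 8, 8, 7, 7, 5, 5, 4, 4, 3, 2, 0]
Keep top 3: [10, 10, 9]
Tail entries: [8, 8, 7, 7, 5, 5, 4, 4, 3, 2, 0]
L1 error = sum of tail = 53.

53


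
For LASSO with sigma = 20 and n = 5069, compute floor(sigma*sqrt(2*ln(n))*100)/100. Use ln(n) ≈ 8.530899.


ln(5069) ≈ 8.530899.
2*ln(n) ≈ 17.061798.
sqrt(2*ln(n)) ≈ sqrt(17.061798) ≈ 4.130593.
lambda ≈ 20*4.130593 = 82.61186.
floor(lambda*100)/100 = 82.61.

82.61


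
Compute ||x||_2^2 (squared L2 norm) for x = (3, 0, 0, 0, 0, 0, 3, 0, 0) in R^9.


Non-zero entries: [(0, 3), (6, 3)]
Squares: [9, 9]
||x||_2^2 = sum = 18.

18


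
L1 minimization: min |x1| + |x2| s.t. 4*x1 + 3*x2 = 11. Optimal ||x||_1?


Axis intercepts:
  x1 = 11/4, x2 = 0: L1 = 11/4
  x1 = 0, x2 = 11/3: L1 = 11/3
x* = (11/4, 0)
||x*||_1 = 11/4.

11/4


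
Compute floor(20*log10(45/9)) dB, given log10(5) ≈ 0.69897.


||x||/||e|| = 45/9 = 5.
log10(5) ≈ 0.69897.
20*log10(||x||/||e||) ≈ 20*0.69897 = 13.9794.
floor(13.9794) = 13.

13


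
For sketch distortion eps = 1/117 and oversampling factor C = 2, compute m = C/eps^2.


1/eps = 117.
(1/eps)^2 = 13689.
m = 2*13689 = 27378.

27378


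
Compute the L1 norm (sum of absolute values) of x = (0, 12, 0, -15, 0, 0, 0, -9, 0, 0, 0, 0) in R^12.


Non-zero entries: [(1, 12), (3, -15), (7, -9)]
Absolute values: [12, 15, 9]
||x||_1 = sum = 36.

36


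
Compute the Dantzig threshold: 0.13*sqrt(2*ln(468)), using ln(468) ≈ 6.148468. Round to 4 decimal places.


ln(468) ≈ 6.148468.
2*ln(n) ≈ 12.296936.
sqrt(2*ln(n)) ≈ sqrt(12.296936) ≈ 3.506699.
threshold ≈ 0.13*3.506699 = 0.45587087 ≈ 0.4559.

0.4559


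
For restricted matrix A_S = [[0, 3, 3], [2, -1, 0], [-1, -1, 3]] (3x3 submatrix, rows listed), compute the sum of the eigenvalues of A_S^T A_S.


Sum of eigenvalues of A_S^T A_S = trace(A_S^T A_S) = sum of squared column norms of A_S.
A_S^T A_S diagonal: [5, 11, 18].
trace = 5 + 11 + 18 = 34.

34


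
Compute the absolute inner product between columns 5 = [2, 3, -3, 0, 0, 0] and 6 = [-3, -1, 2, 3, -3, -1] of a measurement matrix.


Inner product: 2*-3 + 3*-1 + -3*2 + 0*3 + 0*-3 + 0*-1
Products: [-6, -3, -6, 0, 0, 0]
Sum = -15.
|dot| = 15.

15


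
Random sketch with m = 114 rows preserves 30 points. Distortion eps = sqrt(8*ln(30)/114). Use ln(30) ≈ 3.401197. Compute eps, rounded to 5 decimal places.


ln(30) ≈ 3.401197.
8*ln(N)/m ≈ 8*3.401197/114 ≈ 0.23868049.
eps = sqrt(0.23868049) ≈ 0.4885494 ≈ 0.48855.

0.48855


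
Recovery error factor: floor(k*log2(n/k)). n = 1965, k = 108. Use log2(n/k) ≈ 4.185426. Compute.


log2(n/k) = log2(1965/108) ≈ 4.185426.
k*log2(n/k) ≈ 108*4.185426 = 452.026008.
floor(452.026008) = 452.

452


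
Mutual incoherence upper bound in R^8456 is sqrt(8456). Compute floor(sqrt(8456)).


91^2 = 8281 <= 8456 < 8464 = 92^2, so 91 <= sqrt(8456) < 92.
floor(sqrt(8456)) = 91.

91


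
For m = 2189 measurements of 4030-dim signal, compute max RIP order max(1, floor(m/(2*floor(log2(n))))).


floor(log2(4030)) = 11.
2*11 = 22.
m/(2*floor(log2(n))) = 2189/22 ≈ 99.5.
floor = 99.
k = max(1, 99) = 99.

99


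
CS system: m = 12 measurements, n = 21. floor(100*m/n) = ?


100*m/n = 100*12/21 ≈ 57.1429.
floor = 57.

57


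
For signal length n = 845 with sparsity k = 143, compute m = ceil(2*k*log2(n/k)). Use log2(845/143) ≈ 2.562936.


log2(n/k) = log2(845/143) ≈ 2.562936.
2*k*log2(n/k) ≈ 2*143*2.562936 = 732.999696.
m = ceil(732.999696) = 733.

733


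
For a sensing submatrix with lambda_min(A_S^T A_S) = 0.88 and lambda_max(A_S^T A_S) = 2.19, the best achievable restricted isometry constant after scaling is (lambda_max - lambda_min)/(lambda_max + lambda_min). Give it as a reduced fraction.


lambda_max - lambda_min = 2.19 - 0.88 = 1.31.
lambda_max + lambda_min = 2.19 + 0.88 = 3.07.
delta = 1.31/3.07 = 131/307.

131/307


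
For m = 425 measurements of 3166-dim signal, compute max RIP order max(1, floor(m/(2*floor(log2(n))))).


floor(log2(3166)) = 11.
2*11 = 22.
m/(2*floor(log2(n))) = 425/22 ≈ 19.3182.
floor = 19.
k = max(1, 19) = 19.

19


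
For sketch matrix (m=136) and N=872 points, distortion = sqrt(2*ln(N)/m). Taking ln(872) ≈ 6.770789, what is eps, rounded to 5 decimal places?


ln(872) ≈ 6.770789.
2*ln(N)/m ≈ 2*6.770789/136 ≈ 0.09957043.
eps = sqrt(0.09957043) ≈ 0.3155478 ≈ 0.31555.

0.31555


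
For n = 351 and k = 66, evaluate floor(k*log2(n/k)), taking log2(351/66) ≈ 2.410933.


log2(n/k) = log2(351/66) ≈ 2.410933.
k*log2(n/k) ≈ 66*2.410933 = 159.121578.
floor(159.121578) = 159.

159


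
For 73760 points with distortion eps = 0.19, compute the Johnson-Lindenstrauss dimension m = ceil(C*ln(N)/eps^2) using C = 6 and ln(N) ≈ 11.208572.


ln(73760) ≈ 11.208572.
eps^2 = 0.19^2 = 0.0361.
C*ln(N)/eps^2 ≈ 6*11.208572/0.0361 ≈ 1862.9206.
m = ceil(1862.9206) = 1863.

1863


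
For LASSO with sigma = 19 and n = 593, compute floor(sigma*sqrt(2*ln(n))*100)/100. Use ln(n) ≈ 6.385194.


ln(593) ≈ 6.385194.
2*ln(n) ≈ 12.770388.
sqrt(2*ln(n)) ≈ sqrt(12.770388) ≈ 3.573568.
lambda ≈ 19*3.573568 = 67.897792.
floor(lambda*100)/100 = 67.89.

67.89


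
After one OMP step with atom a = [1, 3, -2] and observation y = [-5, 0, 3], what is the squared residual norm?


a^T a = 14.
a^T y = -11.
coeff = -11/14 = -11/14.
||r||^2 = 355/14.

355/14


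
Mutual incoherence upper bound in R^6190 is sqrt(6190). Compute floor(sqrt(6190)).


78^2 = 6084 <= 6190 < 6241 = 79^2, so 78 <= sqrt(6190) < 79.
floor(sqrt(6190)) = 78.

78


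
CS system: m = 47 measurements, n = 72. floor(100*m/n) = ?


100*m/n = 100*47/72 ≈ 65.2778.
floor = 65.

65


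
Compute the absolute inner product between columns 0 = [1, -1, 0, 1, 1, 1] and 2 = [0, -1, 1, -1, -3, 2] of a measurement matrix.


Inner product: 1*0 + -1*-1 + 0*1 + 1*-1 + 1*-3 + 1*2
Products: [0, 1, 0, -1, -3, 2]
Sum = -1.
|dot| = 1.

1


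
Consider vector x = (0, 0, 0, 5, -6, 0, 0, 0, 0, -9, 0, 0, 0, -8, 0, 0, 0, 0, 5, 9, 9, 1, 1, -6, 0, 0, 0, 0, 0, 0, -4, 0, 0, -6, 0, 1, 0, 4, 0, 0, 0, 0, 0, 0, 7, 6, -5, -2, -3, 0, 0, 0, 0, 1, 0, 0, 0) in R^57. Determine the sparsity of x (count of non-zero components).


Non-zero positions: [3, 4, 9, 13, 18, 19, 20, 21, 22, 23, 30, 33, 35, 37, 44, 45, 46, 47, 48, 53].
Sparsity = 20.

20


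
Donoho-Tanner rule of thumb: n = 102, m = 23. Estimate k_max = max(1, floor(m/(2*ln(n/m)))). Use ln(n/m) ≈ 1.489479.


n/m = 102/23.
ln(n/m) ≈ 1.489479.
2*ln(n/m) ≈ 2.978958.
m/(2*ln(n/m)) ≈ 23/2.978958 ≈ 7.7208.
floor = 7.
k_max = max(1, 7) = 7.

7


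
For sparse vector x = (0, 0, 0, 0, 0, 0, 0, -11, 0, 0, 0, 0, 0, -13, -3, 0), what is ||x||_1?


Non-zero entries: [(7, -11), (13, -13), (14, -3)]
Absolute values: [11, 13, 3]
||x||_1 = sum = 27.

27


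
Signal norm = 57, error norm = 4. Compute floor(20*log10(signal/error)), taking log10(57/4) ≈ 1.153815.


||x||/||e|| = 57/4.
log10(57/4) ≈ 1.153815.
20*log10(||x||/||e||) ≈ 20*1.153815 = 23.0763.
floor(23.0763) = 23.

23


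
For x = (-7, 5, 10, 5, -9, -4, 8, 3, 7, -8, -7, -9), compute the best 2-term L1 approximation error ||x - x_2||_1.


Sorted |x_i| descending: [10, 9, 9, 8, 8, 7, 7, 7, 5, 5, 4, 3]
Keep top 2: [10, 9]
Tail entries: [9, 8, 8, 7, 7, 7, 5, 5, 4, 3]
L1 error = sum of tail = 63.

63


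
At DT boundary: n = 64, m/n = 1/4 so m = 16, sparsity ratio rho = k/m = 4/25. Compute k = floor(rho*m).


m = 1/4*64 = 16.
rho = 4/25.
rho*m = 4/25*16 = 2.56.
k = floor(2.56) = 2.

2


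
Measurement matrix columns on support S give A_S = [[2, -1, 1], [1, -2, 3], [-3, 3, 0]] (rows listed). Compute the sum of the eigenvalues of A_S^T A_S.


Sum of eigenvalues of A_S^T A_S = trace(A_S^T A_S) = sum of squared column norms of A_S.
A_S^T A_S diagonal: [14, 14, 10].
trace = 14 + 14 + 10 = 38.

38


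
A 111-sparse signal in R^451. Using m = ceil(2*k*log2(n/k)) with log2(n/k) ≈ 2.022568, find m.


log2(n/k) = log2(451/111) ≈ 2.022568.
2*k*log2(n/k) ≈ 2*111*2.022568 = 449.010096.
m = ceil(449.010096) = 450.

450


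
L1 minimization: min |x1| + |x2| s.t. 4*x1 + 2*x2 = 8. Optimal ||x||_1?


Axis intercepts:
  x1 = 2, x2 = 0: L1 = 2
  x1 = 0, x2 = 4: L1 = 4
x* = (2, 0)
||x*||_1 = 2.

2


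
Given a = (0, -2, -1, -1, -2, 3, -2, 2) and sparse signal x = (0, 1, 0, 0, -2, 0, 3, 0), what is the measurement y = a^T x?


Non-zero terms: ['-2*1', '-2*-2', '-2*3']
Products: [-2, 4, -6]
y = sum = -4.

-4


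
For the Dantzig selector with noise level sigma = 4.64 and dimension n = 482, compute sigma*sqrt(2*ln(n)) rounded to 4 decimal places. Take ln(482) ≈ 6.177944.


ln(482) ≈ 6.177944.
2*ln(n) ≈ 12.355888.
sqrt(2*ln(n)) ≈ sqrt(12.355888) ≈ 3.515094.
threshold ≈ 4.64*3.515094 = 16.31003616 ≈ 16.3100.

16.3100


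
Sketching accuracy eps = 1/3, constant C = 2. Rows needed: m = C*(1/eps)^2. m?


1/eps = 3.
(1/eps)^2 = 9.
m = 2*9 = 18.

18


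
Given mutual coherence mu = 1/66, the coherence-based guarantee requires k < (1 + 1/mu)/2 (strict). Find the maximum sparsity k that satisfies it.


1/mu = 66.
1 + 1/mu = 67.
(1 + 1/mu)/2 = 33.5 is not an integer, so k_max = floor(33.5) = 33.

33


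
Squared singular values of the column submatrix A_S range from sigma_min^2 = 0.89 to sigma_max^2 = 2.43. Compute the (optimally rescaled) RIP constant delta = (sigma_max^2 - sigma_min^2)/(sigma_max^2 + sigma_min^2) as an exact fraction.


lambda_max - lambda_min = 2.43 - 0.89 = 1.54.
lambda_max + lambda_min = 2.43 + 0.89 = 3.32.
delta = 1.54/3.32 = 154/332 = 77/166.

77/166


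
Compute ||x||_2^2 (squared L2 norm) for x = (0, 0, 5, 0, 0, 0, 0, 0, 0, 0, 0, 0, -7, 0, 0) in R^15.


Non-zero entries: [(2, 5), (12, -7)]
Squares: [25, 49]
||x||_2^2 = sum = 74.

74


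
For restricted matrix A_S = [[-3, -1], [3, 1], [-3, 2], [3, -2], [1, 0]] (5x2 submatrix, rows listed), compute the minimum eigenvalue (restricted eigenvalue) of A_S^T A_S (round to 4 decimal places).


A_S^T A_S = [[37, -6], [-6, 10]].
trace = 47.
det = 334.
disc = trace^2 - 4*det = 2209 - 4*334 = 873.
sqrt(873) ≈ 29.546573.
lam_min = (47 - sqrt(873))/2 ≈ (47 - 29.546573)/2 = 8.7267135 ≈ 8.7267.

8.7267


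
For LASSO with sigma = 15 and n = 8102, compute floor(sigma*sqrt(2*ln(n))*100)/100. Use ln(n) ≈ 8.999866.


ln(8102) ≈ 8.999866.
2*ln(n) ≈ 17.999732.
sqrt(2*ln(n)) ≈ sqrt(17.999732) ≈ 4.242609.
lambda ≈ 15*4.242609 = 63.639135.
floor(lambda*100)/100 = 63.63.

63.63


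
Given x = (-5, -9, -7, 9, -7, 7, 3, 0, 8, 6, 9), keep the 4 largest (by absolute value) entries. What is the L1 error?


Sorted |x_i| descending: [9, 9, 9, 8, 7, 7, 7, 6, 5, 3, 0]
Keep top 4: [9, 9, 9, 8]
Tail entries: [7, 7, 7, 6, 5, 3, 0]
L1 error = sum of tail = 35.

35


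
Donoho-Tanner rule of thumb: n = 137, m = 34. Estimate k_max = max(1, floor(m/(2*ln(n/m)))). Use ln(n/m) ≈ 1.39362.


n/m = 137/34.
ln(n/m) ≈ 1.39362.
2*ln(n/m) ≈ 2.78724.
m/(2*ln(n/m)) ≈ 34/2.78724 ≈ 12.1984.
floor = 12.
k_max = max(1, 12) = 12.

12


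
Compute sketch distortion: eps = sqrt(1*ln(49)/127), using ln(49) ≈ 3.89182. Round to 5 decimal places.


ln(49) ≈ 3.89182.
1*ln(N)/m ≈ 1*3.89182/127 ≈ 0.03064425.
eps = sqrt(0.03064425) ≈ 0.175055 ≈ 0.17506.

0.17506


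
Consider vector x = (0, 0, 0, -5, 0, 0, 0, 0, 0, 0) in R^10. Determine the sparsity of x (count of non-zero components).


Non-zero positions: [3].
Sparsity = 1.

1


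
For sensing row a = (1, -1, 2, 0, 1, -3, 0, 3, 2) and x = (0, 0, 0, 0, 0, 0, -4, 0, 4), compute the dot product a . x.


Non-zero terms: ['0*-4', '2*4']
Products: [0, 8]
y = sum = 8.

8


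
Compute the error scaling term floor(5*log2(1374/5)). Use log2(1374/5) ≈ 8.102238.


log2(n/k) = log2(1374/5) ≈ 8.102238.
k*log2(n/k) ≈ 5*8.102238 = 40.51119.
floor(40.51119) = 40.

40


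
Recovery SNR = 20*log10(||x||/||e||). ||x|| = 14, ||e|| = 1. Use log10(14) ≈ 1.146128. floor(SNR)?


||x||/||e|| = 14/1 = 14.
log10(14) ≈ 1.146128.
20*log10(||x||/||e||) ≈ 20*1.146128 = 22.92256.
floor(22.92256) = 22.

22


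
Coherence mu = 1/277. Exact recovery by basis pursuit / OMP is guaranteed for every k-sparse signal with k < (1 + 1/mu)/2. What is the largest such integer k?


1/mu = 277.
1 + 1/mu = 278.
(1 + 1/mu)/2 = 139 is an integer and the inequality is strict, so k_max = 139 - 1 = 138.

138


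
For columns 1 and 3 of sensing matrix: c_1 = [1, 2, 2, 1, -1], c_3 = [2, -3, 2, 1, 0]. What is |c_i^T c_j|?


Inner product: 1*2 + 2*-3 + 2*2 + 1*1 + -1*0
Products: [2, -6, 4, 1, 0]
Sum = 1.
|dot| = 1.

1


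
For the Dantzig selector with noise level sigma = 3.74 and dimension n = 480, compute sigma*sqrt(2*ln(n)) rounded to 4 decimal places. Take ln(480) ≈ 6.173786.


ln(480) ≈ 6.173786.
2*ln(n) ≈ 12.347572.
sqrt(2*ln(n)) ≈ sqrt(12.347572) ≈ 3.513911.
threshold ≈ 3.74*3.513911 = 13.14202714 ≈ 13.1420.

13.1420


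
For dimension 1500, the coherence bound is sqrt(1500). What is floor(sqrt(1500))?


38^2 = 1444 <= 1500 < 1521 = 39^2, so 38 <= sqrt(1500) < 39.
floor(sqrt(1500)) = 38.

38


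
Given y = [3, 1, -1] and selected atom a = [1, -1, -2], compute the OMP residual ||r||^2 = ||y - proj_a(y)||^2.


a^T a = 6.
a^T y = 4.
coeff = 4/6 = 2/3.
||r||^2 = 25/3.

25/3


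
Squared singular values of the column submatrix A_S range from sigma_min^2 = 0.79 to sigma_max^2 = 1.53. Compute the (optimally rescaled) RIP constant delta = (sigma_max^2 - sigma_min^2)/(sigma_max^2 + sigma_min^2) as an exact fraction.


lambda_max - lambda_min = 1.53 - 0.79 = 0.74.
lambda_max + lambda_min = 1.53 + 0.79 = 2.32.
delta = 0.74/2.32 = 74/232 = 37/116.

37/116


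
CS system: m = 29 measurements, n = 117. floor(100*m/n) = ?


100*m/n = 100*29/117 ≈ 24.7863.
floor = 24.

24


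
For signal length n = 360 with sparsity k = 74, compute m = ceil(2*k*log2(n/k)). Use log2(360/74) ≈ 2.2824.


log2(n/k) = log2(360/74) ≈ 2.2824.
2*k*log2(n/k) ≈ 2*74*2.2824 = 337.7952.
m = ceil(337.7952) = 338.

338


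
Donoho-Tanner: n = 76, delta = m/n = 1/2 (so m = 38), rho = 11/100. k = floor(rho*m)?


m = 1/2*76 = 38.
rho = 11/100.
rho*m = 11/100*38 = 4.18.
k = floor(4.18) = 4.

4


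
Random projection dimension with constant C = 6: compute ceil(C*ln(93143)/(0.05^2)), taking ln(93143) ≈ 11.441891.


ln(93143) ≈ 11.441891.
eps^2 = 0.05^2 = 0.0025.
C*ln(N)/eps^2 ≈ 6*11.441891/0.0025 ≈ 27460.5384.
m = ceil(27460.5384) = 27461.

27461


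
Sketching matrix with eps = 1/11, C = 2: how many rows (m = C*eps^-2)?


1/eps = 11.
(1/eps)^2 = 121.
m = 2*121 = 242.

242


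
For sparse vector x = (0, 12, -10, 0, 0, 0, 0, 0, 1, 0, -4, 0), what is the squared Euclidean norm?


Non-zero entries: [(1, 12), (2, -10), (8, 1), (10, -4)]
Squares: [144, 100, 1, 16]
||x||_2^2 = sum = 261.

261


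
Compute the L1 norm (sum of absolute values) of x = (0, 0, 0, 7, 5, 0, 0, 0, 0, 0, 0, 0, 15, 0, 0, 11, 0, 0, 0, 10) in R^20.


Non-zero entries: [(3, 7), (4, 5), (12, 15), (15, 11), (19, 10)]
Absolute values: [7, 5, 15, 11, 10]
||x||_1 = sum = 48.

48


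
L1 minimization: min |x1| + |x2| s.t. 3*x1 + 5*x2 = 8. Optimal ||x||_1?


Axis intercepts:
  x1 = 8/3, x2 = 0: L1 = 8/3
  x1 = 0, x2 = 8/5: L1 = 8/5
x* = (0, 8/5)
||x*||_1 = 8/5.

8/5


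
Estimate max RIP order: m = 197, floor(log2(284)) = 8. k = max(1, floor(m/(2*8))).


floor(log2(284)) = 8.
2*8 = 16.
m/(2*floor(log2(n))) = 197/16 ≈ 12.3125.
floor = 12.
k = max(1, 12) = 12.

12


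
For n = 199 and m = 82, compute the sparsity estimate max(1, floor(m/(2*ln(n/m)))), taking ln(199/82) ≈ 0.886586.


n/m = 199/82.
ln(n/m) ≈ 0.886586.
2*ln(n/m) ≈ 1.773172.
m/(2*ln(n/m)) ≈ 82/1.773172 ≈ 46.2448.
floor = 46.
k_max = max(1, 46) = 46.

46


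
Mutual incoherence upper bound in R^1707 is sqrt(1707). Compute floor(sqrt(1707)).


41^2 = 1681 <= 1707 < 1764 = 42^2, so 41 <= sqrt(1707) < 42.
floor(sqrt(1707)) = 41.

41


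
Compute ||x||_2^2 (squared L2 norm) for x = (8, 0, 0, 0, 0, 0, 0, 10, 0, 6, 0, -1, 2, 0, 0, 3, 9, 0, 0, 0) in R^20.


Non-zero entries: [(0, 8), (7, 10), (9, 6), (11, -1), (12, 2), (15, 3), (16, 9)]
Squares: [64, 100, 36, 1, 4, 9, 81]
||x||_2^2 = sum = 295.

295


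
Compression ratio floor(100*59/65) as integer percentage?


100*m/n = 100*59/65 ≈ 90.7692.
floor = 90.

90


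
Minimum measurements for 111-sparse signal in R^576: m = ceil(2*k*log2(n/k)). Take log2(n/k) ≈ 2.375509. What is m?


log2(n/k) = log2(576/111) ≈ 2.375509.
2*k*log2(n/k) ≈ 2*111*2.375509 = 527.362998.
m = ceil(527.362998) = 528.

528


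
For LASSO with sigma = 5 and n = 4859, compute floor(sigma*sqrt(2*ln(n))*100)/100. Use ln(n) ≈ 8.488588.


ln(4859) ≈ 8.488588.
2*ln(n) ≈ 16.977176.
sqrt(2*ln(n)) ≈ sqrt(16.977176) ≈ 4.120337.
lambda ≈ 5*4.120337 = 20.601685.
floor(lambda*100)/100 = 20.60.

20.60


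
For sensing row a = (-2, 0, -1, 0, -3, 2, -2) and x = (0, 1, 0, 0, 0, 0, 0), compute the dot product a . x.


Non-zero terms: ['0*1']
Products: [0]
y = sum = 0.

0


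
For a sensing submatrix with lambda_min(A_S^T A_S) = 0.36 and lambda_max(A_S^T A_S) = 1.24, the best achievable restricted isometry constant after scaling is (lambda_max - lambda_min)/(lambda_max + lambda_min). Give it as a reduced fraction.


lambda_max - lambda_min = 1.24 - 0.36 = 0.88.
lambda_max + lambda_min = 1.24 + 0.36 = 1.60.
delta = 0.88/1.60 = 88/160 = 11/20.

11/20


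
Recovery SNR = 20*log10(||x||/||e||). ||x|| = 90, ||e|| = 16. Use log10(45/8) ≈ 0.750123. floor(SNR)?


||x||/||e|| = 90/16 = 45/8.
log10(45/8) ≈ 0.750123.
20*log10(||x||/||e||) ≈ 20*0.750123 = 15.00246.
floor(15.00246) = 15.

15


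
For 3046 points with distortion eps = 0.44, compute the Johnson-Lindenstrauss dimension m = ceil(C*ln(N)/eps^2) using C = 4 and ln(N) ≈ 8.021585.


ln(3046) ≈ 8.021585.
eps^2 = 0.44^2 = 0.1936.
C*ln(N)/eps^2 ≈ 4*8.021585/0.1936 ≈ 165.7352.
m = ceil(165.7352) = 166.

166


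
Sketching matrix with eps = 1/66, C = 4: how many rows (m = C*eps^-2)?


1/eps = 66.
(1/eps)^2 = 4356.
m = 4*4356 = 17424.

17424


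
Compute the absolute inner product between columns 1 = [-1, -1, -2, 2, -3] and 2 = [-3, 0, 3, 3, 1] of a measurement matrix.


Inner product: -1*-3 + -1*0 + -2*3 + 2*3 + -3*1
Products: [3, 0, -6, 6, -3]
Sum = 0.
|dot| = 0.

0


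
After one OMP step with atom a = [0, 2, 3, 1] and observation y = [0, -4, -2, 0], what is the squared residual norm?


a^T a = 14.
a^T y = -14.
coeff = -14/14 = -1.
||r||^2 = 6.

6


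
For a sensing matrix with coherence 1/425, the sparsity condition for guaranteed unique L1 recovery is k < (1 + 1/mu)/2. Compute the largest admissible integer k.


1/mu = 425.
1 + 1/mu = 426.
(1 + 1/mu)/2 = 213 is an integer and the inequality is strict, so k_max = 213 - 1 = 212.

212


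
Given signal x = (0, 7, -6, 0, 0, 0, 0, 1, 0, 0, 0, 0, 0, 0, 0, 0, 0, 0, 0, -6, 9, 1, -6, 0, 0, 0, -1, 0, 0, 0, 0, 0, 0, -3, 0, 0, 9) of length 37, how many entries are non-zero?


Non-zero positions: [1, 2, 7, 19, 20, 21, 22, 26, 33, 36].
Sparsity = 10.

10


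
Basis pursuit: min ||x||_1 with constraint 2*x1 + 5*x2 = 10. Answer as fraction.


Axis intercepts:
  x1 = 5, x2 = 0: L1 = 5
  x1 = 0, x2 = 2: L1 = 2
x* = (0, 2)
||x*||_1 = 2.

2


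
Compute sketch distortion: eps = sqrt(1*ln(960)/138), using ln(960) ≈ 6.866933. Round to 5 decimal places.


ln(960) ≈ 6.866933.
1*ln(N)/m ≈ 1*6.866933/138 ≈ 0.04976038.
eps = sqrt(0.04976038) ≈ 0.2230703 ≈ 0.22307.

0.22307


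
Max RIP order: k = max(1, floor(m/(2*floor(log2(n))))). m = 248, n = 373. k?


floor(log2(373)) = 8.
2*8 = 16.
m/(2*floor(log2(n))) = 248/16 ≈ 15.5.
floor = 15.
k = max(1, 15) = 15.

15


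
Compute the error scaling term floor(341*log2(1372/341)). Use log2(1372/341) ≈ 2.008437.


log2(n/k) = log2(1372/341) ≈ 2.008437.
k*log2(n/k) ≈ 341*2.008437 = 684.877017.
floor(684.877017) = 684.

684


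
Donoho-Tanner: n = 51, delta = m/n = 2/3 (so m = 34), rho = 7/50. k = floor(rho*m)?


m = 2/3*51 = 34.
rho = 7/50.
rho*m = 7/50*34 = 4.76.
k = floor(4.76) = 4.

4


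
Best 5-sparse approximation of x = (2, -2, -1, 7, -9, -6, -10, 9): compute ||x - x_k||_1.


Sorted |x_i| descending: [10, 9, 9, 7, 6, 2, 2, 1]
Keep top 5: [10, 9, 9, 7, 6]
Tail entries: [2, 2, 1]
L1 error = sum of tail = 5.

5


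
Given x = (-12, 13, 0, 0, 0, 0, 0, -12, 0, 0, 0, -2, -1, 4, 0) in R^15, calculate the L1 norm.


Non-zero entries: [(0, -12), (1, 13), (7, -12), (11, -2), (12, -1), (13, 4)]
Absolute values: [12, 13, 12, 2, 1, 4]
||x||_1 = sum = 44.

44


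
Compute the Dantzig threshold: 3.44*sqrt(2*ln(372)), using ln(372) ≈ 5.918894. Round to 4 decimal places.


ln(372) ≈ 5.918894.
2*ln(n) ≈ 11.837788.
sqrt(2*ln(n)) ≈ sqrt(11.837788) ≈ 3.440609.
threshold ≈ 3.44*3.440609 = 11.83569496 ≈ 11.8357.

11.8357


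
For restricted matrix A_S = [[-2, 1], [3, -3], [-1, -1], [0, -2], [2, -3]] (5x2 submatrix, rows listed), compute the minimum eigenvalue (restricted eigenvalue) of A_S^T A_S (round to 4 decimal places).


A_S^T A_S = [[18, -16], [-16, 24]].
trace = 42.
det = 176.
disc = trace^2 - 4*det = 1764 - 4*176 = 1060.
sqrt(1060) ≈ 32.557641.
lam_min = (42 - sqrt(1060))/2 ≈ (42 - 32.557641)/2 = 4.7211795 ≈ 4.7212.

4.7212


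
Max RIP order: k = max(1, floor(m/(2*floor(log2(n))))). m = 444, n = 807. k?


floor(log2(807)) = 9.
2*9 = 18.
m/(2*floor(log2(n))) = 444/18 ≈ 24.6667.
floor = 24.
k = max(1, 24) = 24.

24


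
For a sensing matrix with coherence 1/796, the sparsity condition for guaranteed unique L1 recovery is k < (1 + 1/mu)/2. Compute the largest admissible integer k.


1/mu = 796.
1 + 1/mu = 797.
(1 + 1/mu)/2 = 398.5 is not an integer, so k_max = floor(398.5) = 398.

398


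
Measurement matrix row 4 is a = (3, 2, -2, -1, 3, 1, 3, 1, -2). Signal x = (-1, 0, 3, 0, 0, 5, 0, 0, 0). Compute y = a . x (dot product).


Non-zero terms: ['3*-1', '-2*3', '1*5']
Products: [-3, -6, 5]
y = sum = -4.

-4


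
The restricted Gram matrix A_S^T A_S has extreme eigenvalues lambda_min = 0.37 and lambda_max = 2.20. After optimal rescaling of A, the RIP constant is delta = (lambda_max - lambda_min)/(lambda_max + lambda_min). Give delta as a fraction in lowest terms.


lambda_max - lambda_min = 2.20 - 0.37 = 1.83.
lambda_max + lambda_min = 2.20 + 0.37 = 2.57.
delta = 1.83/2.57 = 183/257.

183/257


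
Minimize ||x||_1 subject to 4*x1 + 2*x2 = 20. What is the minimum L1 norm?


Axis intercepts:
  x1 = 5, x2 = 0: L1 = 5
  x1 = 0, x2 = 10: L1 = 10
x* = (5, 0)
||x*||_1 = 5.

5


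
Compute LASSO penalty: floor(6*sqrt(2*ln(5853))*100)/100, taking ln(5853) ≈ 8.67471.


ln(5853) ≈ 8.67471.
2*ln(n) ≈ 17.34942.
sqrt(2*ln(n)) ≈ sqrt(17.34942) ≈ 4.165263.
lambda ≈ 6*4.165263 = 24.991578.
floor(lambda*100)/100 = 24.99.

24.99


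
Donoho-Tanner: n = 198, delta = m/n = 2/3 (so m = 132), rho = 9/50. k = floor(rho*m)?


m = 2/3*198 = 132.
rho = 9/50.
rho*m = 9/50*132 = 23.76.
k = floor(23.76) = 23.

23


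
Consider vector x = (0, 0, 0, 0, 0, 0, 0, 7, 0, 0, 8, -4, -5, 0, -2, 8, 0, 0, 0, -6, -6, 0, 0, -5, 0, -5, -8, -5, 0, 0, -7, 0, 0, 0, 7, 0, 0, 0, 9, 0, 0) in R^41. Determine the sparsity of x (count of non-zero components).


Non-zero positions: [7, 10, 11, 12, 14, 15, 19, 20, 23, 25, 26, 27, 30, 34, 38].
Sparsity = 15.

15


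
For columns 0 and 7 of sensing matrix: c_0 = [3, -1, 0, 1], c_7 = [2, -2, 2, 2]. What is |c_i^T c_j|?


Inner product: 3*2 + -1*-2 + 0*2 + 1*2
Products: [6, 2, 0, 2]
Sum = 10.
|dot| = 10.

10


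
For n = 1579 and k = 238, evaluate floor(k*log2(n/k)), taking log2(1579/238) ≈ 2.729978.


log2(n/k) = log2(1579/238) ≈ 2.729978.
k*log2(n/k) ≈ 238*2.729978 = 649.734764.
floor(649.734764) = 649.

649


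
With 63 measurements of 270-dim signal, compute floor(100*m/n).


100*m/n = 100*63/270 ≈ 23.3333.
floor = 23.

23


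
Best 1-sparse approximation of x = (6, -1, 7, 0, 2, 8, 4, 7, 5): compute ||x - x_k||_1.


Sorted |x_i| descending: [8, 7, 7, 6, 5, 4, 2, 1, 0]
Keep top 1: [8]
Tail entries: [7, 7, 6, 5, 4, 2, 1, 0]
L1 error = sum of tail = 32.

32


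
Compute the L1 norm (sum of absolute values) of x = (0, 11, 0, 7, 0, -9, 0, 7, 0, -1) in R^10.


Non-zero entries: [(1, 11), (3, 7), (5, -9), (7, 7), (9, -1)]
Absolute values: [11, 7, 9, 7, 1]
||x||_1 = sum = 35.

35


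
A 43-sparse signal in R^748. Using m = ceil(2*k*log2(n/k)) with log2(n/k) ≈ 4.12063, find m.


log2(n/k) = log2(748/43) ≈ 4.12063.
2*k*log2(n/k) ≈ 2*43*4.12063 = 354.37418.
m = ceil(354.37418) = 355.

355
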